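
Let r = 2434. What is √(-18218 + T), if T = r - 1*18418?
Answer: 7*I*√698 ≈ 184.94*I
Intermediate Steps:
T = -15984 (T = 2434 - 1*18418 = 2434 - 18418 = -15984)
√(-18218 + T) = √(-18218 - 15984) = √(-34202) = 7*I*√698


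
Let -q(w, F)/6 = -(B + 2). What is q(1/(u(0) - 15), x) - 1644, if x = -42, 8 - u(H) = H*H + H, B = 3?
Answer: -1614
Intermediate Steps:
u(H) = 8 - H - H² (u(H) = 8 - (H*H + H) = 8 - (H² + H) = 8 - (H + H²) = 8 + (-H - H²) = 8 - H - H²)
q(w, F) = 30 (q(w, F) = -(-6)*(3 + 2) = -(-6)*5 = -6*(-5) = 30)
q(1/(u(0) - 15), x) - 1644 = 30 - 1644 = -1614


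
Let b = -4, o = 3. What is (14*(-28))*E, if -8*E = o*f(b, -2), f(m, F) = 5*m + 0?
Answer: -2940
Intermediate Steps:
f(m, F) = 5*m
E = 15/2 (E = -3*5*(-4)/8 = -3*(-20)/8 = -⅛*(-60) = 15/2 ≈ 7.5000)
(14*(-28))*E = (14*(-28))*(15/2) = -392*15/2 = -2940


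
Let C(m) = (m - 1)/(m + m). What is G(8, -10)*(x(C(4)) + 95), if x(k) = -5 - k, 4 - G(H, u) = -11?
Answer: 10755/8 ≈ 1344.4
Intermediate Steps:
G(H, u) = 15 (G(H, u) = 4 - 1*(-11) = 4 + 11 = 15)
C(m) = (-1 + m)/(2*m) (C(m) = (-1 + m)/((2*m)) = (-1 + m)*(1/(2*m)) = (-1 + m)/(2*m))
G(8, -10)*(x(C(4)) + 95) = 15*((-5 - (-1 + 4)/(2*4)) + 95) = 15*((-5 - 3/(2*4)) + 95) = 15*((-5 - 1*3/8) + 95) = 15*((-5 - 3/8) + 95) = 15*(-43/8 + 95) = 15*(717/8) = 10755/8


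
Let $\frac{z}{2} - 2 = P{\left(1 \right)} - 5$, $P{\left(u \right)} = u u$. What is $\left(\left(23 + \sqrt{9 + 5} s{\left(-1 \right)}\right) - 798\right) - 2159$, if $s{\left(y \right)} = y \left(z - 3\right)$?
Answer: $-2934 + 7 \sqrt{14} \approx -2907.8$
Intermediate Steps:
$P{\left(u \right)} = u^{2}$
$z = -4$ ($z = 4 + 2 \left(1^{2} - 5\right) = 4 + 2 \left(1 - 5\right) = 4 + 2 \left(-4\right) = 4 - 8 = -4$)
$s{\left(y \right)} = - 7 y$ ($s{\left(y \right)} = y \left(-4 - 3\right) = y \left(-7\right) = - 7 y$)
$\left(\left(23 + \sqrt{9 + 5} s{\left(-1 \right)}\right) - 798\right) - 2159 = \left(\left(23 + \sqrt{9 + 5} \left(\left(-7\right) \left(-1\right)\right)\right) - 798\right) - 2159 = \left(\left(23 + \sqrt{14} \cdot 7\right) - 798\right) - 2159 = \left(\left(23 + 7 \sqrt{14}\right) - 798\right) - 2159 = \left(-775 + 7 \sqrt{14}\right) - 2159 = -2934 + 7 \sqrt{14}$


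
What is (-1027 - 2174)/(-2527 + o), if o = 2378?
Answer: 3201/149 ≈ 21.483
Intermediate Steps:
(-1027 - 2174)/(-2527 + o) = (-1027 - 2174)/(-2527 + 2378) = -3201/(-149) = -3201*(-1/149) = 3201/149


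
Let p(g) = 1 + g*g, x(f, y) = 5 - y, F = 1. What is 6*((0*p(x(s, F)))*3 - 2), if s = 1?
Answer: -12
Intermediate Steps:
p(g) = 1 + g**2
6*((0*p(x(s, F)))*3 - 2) = 6*((0*(1 + (5 - 1*1)**2))*3 - 2) = 6*((0*(1 + (5 - 1)**2))*3 - 2) = 6*((0*(1 + 4**2))*3 - 2) = 6*((0*(1 + 16))*3 - 2) = 6*((0*17)*3 - 2) = 6*(0*3 - 2) = 6*(0 - 2) = 6*(-2) = -12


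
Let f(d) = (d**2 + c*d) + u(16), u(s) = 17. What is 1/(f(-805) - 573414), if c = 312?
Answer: -1/176532 ≈ -5.6647e-6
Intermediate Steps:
f(d) = 17 + d**2 + 312*d (f(d) = (d**2 + 312*d) + 17 = 17 + d**2 + 312*d)
1/(f(-805) - 573414) = 1/((17 + (-805)**2 + 312*(-805)) - 573414) = 1/((17 + 648025 - 251160) - 573414) = 1/(396882 - 573414) = 1/(-176532) = -1/176532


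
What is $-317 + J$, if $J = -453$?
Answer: $-770$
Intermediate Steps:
$-317 + J = -317 - 453 = -770$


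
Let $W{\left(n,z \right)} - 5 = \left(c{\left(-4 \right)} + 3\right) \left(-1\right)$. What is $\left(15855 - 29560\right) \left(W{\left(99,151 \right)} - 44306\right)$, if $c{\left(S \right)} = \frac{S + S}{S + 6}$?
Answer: $607131500$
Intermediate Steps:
$c{\left(S \right)} = \frac{2 S}{6 + S}$
$W{\left(n,z \right)} = 6$ ($W{\left(n,z \right)} = 5 + \left(2 \left(-4\right) \frac{1}{6 - 4} + 3\right) \left(-1\right) = 5 + \left(2 \left(-4\right) \frac{1}{2} + 3\right) \left(-1\right) = 5 + \left(-4 + 3\right) \left(-1\right) = 5 - -1 = 5 + 1 = 6$)
$\left(15855 - 29560\right) \left(W{\left(99,151 \right)} - 44306\right) = \left(15855 - 29560\right) \left(6 - 44306\right) = \left(-13705\right) \left(-44300\right) = 607131500$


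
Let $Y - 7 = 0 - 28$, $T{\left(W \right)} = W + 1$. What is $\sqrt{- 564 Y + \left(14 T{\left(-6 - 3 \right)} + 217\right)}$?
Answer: $\sqrt{11949} \approx 109.31$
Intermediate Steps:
$T{\left(W \right)} = 1 + W$
$Y = -21$ ($Y = 7 + \left(0 - 28\right) = 7 - 28 = -21$)
$\sqrt{- 564 Y + \left(14 T{\left(-6 - 3 \right)} + 217\right)} = \sqrt{\left(-564\right) \left(-21\right) + \left(14 \left(1 - 9\right) + 217\right)} = \sqrt{11844 + \left(14 \left(1 - 9\right) + 217\right)} = \sqrt{11844 + \left(14 \left(-8\right) + 217\right)} = \sqrt{11844 + \left(-112 + 217\right)} = \sqrt{11844 + 105} = \sqrt{11949}$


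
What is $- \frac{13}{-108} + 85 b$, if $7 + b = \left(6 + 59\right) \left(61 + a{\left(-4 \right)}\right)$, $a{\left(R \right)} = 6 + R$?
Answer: $\frac{37527853}{108} \approx 3.4748 \cdot 10^{5}$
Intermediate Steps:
$b = 4088$ ($b = -7 + \left(6 + 59\right) \left(61 + \left(6 - 4\right)\right) = -7 + 65 \left(61 + 2\right) = -7 + 65 \cdot 63 = -7 + 4095 = 4088$)
$- \frac{13}{-108} + 85 b = - \frac{13}{-108} + 85 \cdot 4088 = \left(-13\right) \left(- \frac{1}{108}\right) + 347480 = \frac{13}{108} + 347480 = \frac{37527853}{108}$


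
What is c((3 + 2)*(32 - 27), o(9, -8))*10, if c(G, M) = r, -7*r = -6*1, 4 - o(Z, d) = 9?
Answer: 60/7 ≈ 8.5714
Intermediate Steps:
o(Z, d) = -5 (o(Z, d) = 4 - 1*9 = 4 - 9 = -5)
r = 6/7 (r = -(-6)/7 = -⅐*(-6) = 6/7 ≈ 0.85714)
c(G, M) = 6/7
c((3 + 2)*(32 - 27), o(9, -8))*10 = (6/7)*10 = 60/7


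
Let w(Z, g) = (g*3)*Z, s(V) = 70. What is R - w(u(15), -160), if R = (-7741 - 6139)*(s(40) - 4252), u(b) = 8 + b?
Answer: 58057200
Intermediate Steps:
w(Z, g) = 3*Z*g (w(Z, g) = (3*g)*Z = 3*Z*g)
R = 58046160 (R = (-7741 - 6139)*(70 - 4252) = -13880*(-4182) = 58046160)
R - w(u(15), -160) = 58046160 - 3*(8 + 15)*(-160) = 58046160 - 3*23*(-160) = 58046160 - 1*(-11040) = 58046160 + 11040 = 58057200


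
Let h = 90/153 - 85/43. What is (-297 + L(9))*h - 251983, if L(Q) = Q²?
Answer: -183980333/731 ≈ -2.5168e+5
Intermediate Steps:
h = -1015/731 (h = 90*(1/153) - 85*1/43 = 10/17 - 85/43 = -1015/731 ≈ -1.3885)
(-297 + L(9))*h - 251983 = (-297 + 9²)*(-1015/731) - 251983 = (-297 + 81)*(-1015/731) - 251983 = -216*(-1015/731) - 251983 = 219240/731 - 251983 = -183980333/731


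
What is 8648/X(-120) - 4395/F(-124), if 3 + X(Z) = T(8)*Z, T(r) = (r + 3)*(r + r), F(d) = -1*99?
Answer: 10219937/232353 ≈ 43.984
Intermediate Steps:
F(d) = -99
T(r) = 2*r*(3 + r) (T(r) = (3 + r)*(2*r) = 2*r*(3 + r))
X(Z) = -3 + 176*Z (X(Z) = -3 + (2*8*(3 + 8))*Z = -3 + (2*8*11)*Z = -3 + 176*Z)
8648/X(-120) - 4395/F(-124) = 8648/(-3 + 176*(-120)) - 4395/(-99) = 8648/(-3 - 21120) - 4395*(-1/99) = 8648/(-21123) + 1465/33 = 8648*(-1/21123) + 1465/33 = -8648/21123 + 1465/33 = 10219937/232353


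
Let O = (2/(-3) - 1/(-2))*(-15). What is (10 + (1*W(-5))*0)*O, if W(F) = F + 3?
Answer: 25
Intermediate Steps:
W(F) = 3 + F
O = 5/2 (O = (2*(-1/3) - 1*(-1/2))*(-15) = (-2/3 + 1/2)*(-15) = -1/6*(-15) = 5/2 ≈ 2.5000)
(10 + (1*W(-5))*0)*O = (10 + (1*(3 - 5))*0)*(5/2) = (10 + (1*(-2))*0)*(5/2) = (10 - 2*0)*(5/2) = (10 + 0)*(5/2) = 10*(5/2) = 25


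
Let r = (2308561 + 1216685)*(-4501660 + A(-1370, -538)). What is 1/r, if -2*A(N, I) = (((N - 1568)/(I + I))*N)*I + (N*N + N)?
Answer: -1/22722642889740 ≈ -4.4009e-14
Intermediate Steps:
A(N, I) = -N/2 - N**2/2 - N*(-1568 + N)/4 (A(N, I) = -((((N - 1568)/(I + I))*N)*I + (N*N + N))/2 = -((((-1568 + N)/((2*I)))*N)*I + (N**2 + N))/2 = -((((-1568 + N)*(1/(2*I)))*N)*I + (N + N**2))/2 = -((((-1568 + N)/(2*I))*N)*I + (N + N**2))/2 = -((N*(-1568 + N)/(2*I))*I + (N + N**2))/2 = -(N*(-1568 + N)/2 + (N + N**2))/2 = -(N + N**2 + N*(-1568 + N)/2)/2 = -N/2 - N**2/2 - N*(-1568 + N)/4)
r = -22722642889740 (r = (2308561 + 1216685)*(-4501660 + (3/4)*(-1370)*(522 - 1*(-1370))) = 3525246*(-4501660 + (3/4)*(-1370)*(522 + 1370)) = 3525246*(-4501660 + (3/4)*(-1370)*1892) = 3525246*(-4501660 - 1944030) = 3525246*(-6445690) = -22722642889740)
1/r = 1/(-22722642889740) = -1/22722642889740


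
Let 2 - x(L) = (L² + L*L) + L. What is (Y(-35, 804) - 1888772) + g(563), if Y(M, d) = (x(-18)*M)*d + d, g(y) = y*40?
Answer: 15806472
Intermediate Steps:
x(L) = 2 - L - 2*L² (x(L) = 2 - ((L² + L*L) + L) = 2 - ((L² + L²) + L) = 2 - (2*L² + L) = 2 - (L + 2*L²) = 2 + (-L - 2*L²) = 2 - L - 2*L²)
g(y) = 40*y
Y(M, d) = d - 628*M*d (Y(M, d) = ((2 - 1*(-18) - 2*(-18)²)*M)*d + d = ((2 + 18 - 2*324)*M)*d + d = ((2 + 18 - 648)*M)*d + d = (-628*M)*d + d = -628*M*d + d = d - 628*M*d)
(Y(-35, 804) - 1888772) + g(563) = (804*(1 - 628*(-35)) - 1888772) + 40*563 = (804*(1 + 21980) - 1888772) + 22520 = (804*21981 - 1888772) + 22520 = (17672724 - 1888772) + 22520 = 15783952 + 22520 = 15806472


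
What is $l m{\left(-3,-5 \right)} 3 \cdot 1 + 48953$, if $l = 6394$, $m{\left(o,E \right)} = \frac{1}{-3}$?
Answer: $42559$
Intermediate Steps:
$m{\left(o,E \right)} = - \frac{1}{3}$
$l m{\left(-3,-5 \right)} 3 \cdot 1 + 48953 = 6394 \left(- \frac{1}{3}\right) 3 \cdot 1 + 48953 = 6394 \left(\left(-1\right) 1\right) + 48953 = 6394 \left(-1\right) + 48953 = -6394 + 48953 = 42559$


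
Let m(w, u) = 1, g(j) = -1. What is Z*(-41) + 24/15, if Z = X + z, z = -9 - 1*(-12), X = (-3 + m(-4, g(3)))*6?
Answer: 1853/5 ≈ 370.60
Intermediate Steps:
X = -12 (X = (-3 + 1)*6 = -2*6 = -12)
z = 3 (z = -9 + 12 = 3)
Z = -9 (Z = -12 + 3 = -9)
Z*(-41) + 24/15 = -9*(-41) + 24/15 = 369 + 24*(1/15) = 369 + 8/5 = 1853/5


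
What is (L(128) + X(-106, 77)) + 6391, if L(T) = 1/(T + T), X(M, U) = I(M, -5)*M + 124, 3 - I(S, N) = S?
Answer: -1289983/256 ≈ -5039.0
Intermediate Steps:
I(S, N) = 3 - S
X(M, U) = 124 + M*(3 - M) (X(M, U) = (3 - M)*M + 124 = M*(3 - M) + 124 = 124 + M*(3 - M))
L(T) = 1/(2*T)
(L(128) + X(-106, 77)) + 6391 = ((½)/128 + (124 - 1*(-106)*(-3 - 106))) + 6391 = ((½)*(1/128) + (124 - 1*(-106)*(-109))) + 6391 = (1/256 + (124 - 11554)) + 6391 = (1/256 - 11430) + 6391 = -2926079/256 + 6391 = -1289983/256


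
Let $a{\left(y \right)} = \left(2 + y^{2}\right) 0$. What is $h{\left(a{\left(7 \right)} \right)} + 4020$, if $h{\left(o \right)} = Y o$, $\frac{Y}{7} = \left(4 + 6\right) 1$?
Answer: $4020$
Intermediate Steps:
$Y = 70$ ($Y = 7 \left(4 + 6\right) 1 = 7 \cdot 10 \cdot 1 = 7 \cdot 10 = 70$)
$a{\left(y \right)} = 0$
$h{\left(o \right)} = 70 o$
$h{\left(a{\left(7 \right)} \right)} + 4020 = 70 \cdot 0 + 4020 = 0 + 4020 = 4020$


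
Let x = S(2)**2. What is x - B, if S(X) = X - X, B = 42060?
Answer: -42060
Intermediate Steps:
S(X) = 0
x = 0 (x = 0**2 = 0)
x - B = 0 - 1*42060 = 0 - 42060 = -42060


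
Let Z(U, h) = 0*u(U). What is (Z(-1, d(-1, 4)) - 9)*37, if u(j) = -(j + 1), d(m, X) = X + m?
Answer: -333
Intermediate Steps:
u(j) = -1 - j (u(j) = -(1 + j) = -1 - j)
Z(U, h) = 0 (Z(U, h) = 0*(-1 - U) = 0)
(Z(-1, d(-1, 4)) - 9)*37 = (0 - 9)*37 = -9*37 = -333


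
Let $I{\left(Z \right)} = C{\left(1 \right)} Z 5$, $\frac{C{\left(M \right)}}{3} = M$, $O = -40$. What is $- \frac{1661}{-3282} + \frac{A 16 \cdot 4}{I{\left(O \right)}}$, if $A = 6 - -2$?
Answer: $- \frac{9497}{27350} \approx -0.34724$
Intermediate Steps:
$C{\left(M \right)} = 3 M$
$I{\left(Z \right)} = 15 Z$ ($I{\left(Z \right)} = 3 \cdot 1 Z 5 = 3 Z 5 = 15 Z$)
$A = 8$ ($A = 6 + 2 = 8$)
$- \frac{1661}{-3282} + \frac{A 16 \cdot 4}{I{\left(O \right)}} = - \frac{1661}{-3282} + \frac{8 \cdot 16 \cdot 4}{15 \left(-40\right)} = \left(-1661\right) \left(- \frac{1}{3282}\right) + \frac{128 \cdot 4}{-600} = \frac{1661}{3282} + 512 \left(- \frac{1}{600}\right) = \frac{1661}{3282} - \frac{64}{75} = - \frac{9497}{27350}$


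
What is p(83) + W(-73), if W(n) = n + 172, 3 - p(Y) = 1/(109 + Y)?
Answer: 19583/192 ≈ 101.99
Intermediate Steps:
p(Y) = 3 - 1/(109 + Y)
W(n) = 172 + n
p(83) + W(-73) = (326 + 3*83)/(109 + 83) + (172 - 73) = (326 + 249)/192 + 99 = (1/192)*575 + 99 = 575/192 + 99 = 19583/192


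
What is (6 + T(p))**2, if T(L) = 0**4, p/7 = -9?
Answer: 36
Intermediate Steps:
p = -63 (p = 7*(-9) = -63)
T(L) = 0
(6 + T(p))**2 = (6 + 0)**2 = 6**2 = 36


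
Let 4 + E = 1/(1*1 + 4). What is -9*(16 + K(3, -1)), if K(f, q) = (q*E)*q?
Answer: -549/5 ≈ -109.80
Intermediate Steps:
E = -19/5 (E = -4 + 1/(1*1 + 4) = -4 + 1/(1 + 4) = -4 + 1/5 = -19/5 ≈ -3.8000)
K(f, q) = -19*q**2/5 (K(f, q) = (q*(-19/5))*q = (-19*q/5)*q = -19*q**2/5)
-9*(16 + K(3, -1)) = -9*(16 - 19/5*(-1)**2) = -9*(16 - 19/5*1) = -9*(16 - 19/5) = -9*61/5 = -549/5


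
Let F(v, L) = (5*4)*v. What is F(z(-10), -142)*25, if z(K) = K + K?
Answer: -10000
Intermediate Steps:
z(K) = 2*K
F(v, L) = 20*v
F(z(-10), -142)*25 = (20*(2*(-10)))*25 = (20*(-20))*25 = -400*25 = -10000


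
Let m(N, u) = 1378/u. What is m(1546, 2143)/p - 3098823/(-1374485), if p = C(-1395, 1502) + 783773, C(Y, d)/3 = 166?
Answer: 744024464710007/330012425515315 ≈ 2.2545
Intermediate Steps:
C(Y, d) = 498 (C(Y, d) = 3*166 = 498)
p = 784271 (p = 498 + 783773 = 784271)
m(1546, 2143)/p - 3098823/(-1374485) = (1378/2143)/784271 - 3098823/(-1374485) = (1378*(1/2143))*(1/784271) - 3098823*(-1/1374485) = (1378/2143)*(1/784271) + 442689/196355 = 1378/1680692753 + 442689/196355 = 744024464710007/330012425515315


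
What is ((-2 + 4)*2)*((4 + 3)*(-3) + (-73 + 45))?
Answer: -196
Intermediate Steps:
((-2 + 4)*2)*((4 + 3)*(-3) + (-73 + 45)) = (2*2)*(7*(-3) - 28) = 4*(-21 - 28) = 4*(-49) = -196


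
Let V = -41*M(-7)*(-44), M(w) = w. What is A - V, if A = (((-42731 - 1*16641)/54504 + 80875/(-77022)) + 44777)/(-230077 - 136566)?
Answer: 14997260565757235/1187631105529 ≈ 12628.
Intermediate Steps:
A = -145034862977/1187631105529 (A = (((-42731 - 16641)*(1/54504) + 80875*(-1/77022)) + 44777)/(-366643) = ((-59372*1/54504 - 80875/77022) + 44777)*(-1/366643) = ((-14843/13626 - 80875/77022) + 44777)*(-1/366643) = (-6929754/3239203 + 44777)*(-1/366643) = (145034862977/3239203)*(-1/366643) = -145034862977/1187631105529 ≈ -0.12212)
V = -12628 (V = -41*(-7)*(-44) = 287*(-44) = -12628)
A - V = -145034862977/1187631105529 - 1*(-12628) = -145034862977/1187631105529 + 12628 = 14997260565757235/1187631105529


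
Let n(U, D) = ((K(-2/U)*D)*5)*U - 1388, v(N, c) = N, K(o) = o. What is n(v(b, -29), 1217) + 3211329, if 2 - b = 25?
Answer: 3197771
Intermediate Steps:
b = -23 (b = 2 - 1*25 = 2 - 25 = -23)
n(U, D) = -1388 - 10*D (n(U, D) = (((-2/U)*D)*5)*U - 1388 = (-2*D/U*5)*U - 1388 = (-10*D/U)*U - 1388 = -10*D - 1388 = -1388 - 10*D)
n(v(b, -29), 1217) + 3211329 = (-1388 - 10*1217) + 3211329 = (-1388 - 12170) + 3211329 = -13558 + 3211329 = 3197771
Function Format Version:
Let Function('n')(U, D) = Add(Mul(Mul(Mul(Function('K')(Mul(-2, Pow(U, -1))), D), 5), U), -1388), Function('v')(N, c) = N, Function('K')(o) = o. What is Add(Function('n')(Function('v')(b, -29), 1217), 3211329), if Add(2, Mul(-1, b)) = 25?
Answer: 3197771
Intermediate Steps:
b = -23 (b = Add(2, Mul(-1, 25)) = Add(2, -25) = -23)
Function('n')(U, D) = Add(-1388, Mul(-10, D)) (Function('n')(U, D) = Add(Mul(Mul(Mul(Mul(-2, Pow(U, -1)), D), 5), U), -1388) = Add(Mul(Mul(Mul(-2, D, Pow(U, -1)), 5), U), -1388) = Add(Mul(Mul(-10, D, Pow(U, -1)), U), -1388) = Add(Mul(-10, D), -1388) = Add(-1388, Mul(-10, D)))
Add(Function('n')(Function('v')(b, -29), 1217), 3211329) = Add(Add(-1388, Mul(-10, 1217)), 3211329) = Add(Add(-1388, -12170), 3211329) = Add(-13558, 3211329) = 3197771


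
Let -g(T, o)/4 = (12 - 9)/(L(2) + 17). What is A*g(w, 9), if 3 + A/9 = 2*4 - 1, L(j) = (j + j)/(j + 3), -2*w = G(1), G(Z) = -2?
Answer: -2160/89 ≈ -24.270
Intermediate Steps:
w = 1 (w = -1/2*(-2) = 1)
L(j) = 2*j/(3 + j) (L(j) = (2*j)/(3 + j) = 2*j/(3 + j))
A = 36 (A = -27 + 9*(2*4 - 1) = -27 + 9*(8 - 1) = -27 + 9*7 = -27 + 63 = 36)
g(T, o) = -60/89 (g(T, o) = -4*(12 - 9)/(2*2/(3 + 2) + 17) = -12/(2*2/5 + 17) = -12/(2*2*(1/5) + 17) = -12/(4/5 + 17) = -12/89/5 = -12*5/89 = -4*15/89 = -60/89)
A*g(w, 9) = 36*(-60/89) = -2160/89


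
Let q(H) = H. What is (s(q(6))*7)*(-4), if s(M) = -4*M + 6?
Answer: 504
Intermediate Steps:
s(M) = 6 - 4*M
(s(q(6))*7)*(-4) = ((6 - 4*6)*7)*(-4) = ((6 - 24)*7)*(-4) = -18*7*(-4) = -126*(-4) = 504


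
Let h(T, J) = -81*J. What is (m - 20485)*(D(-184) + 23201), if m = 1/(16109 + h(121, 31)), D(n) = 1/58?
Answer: -374840081769111/788684 ≈ -4.7527e+8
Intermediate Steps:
D(n) = 1/58
m = 1/13598 (m = 1/(16109 - 81*31) = 1/(16109 - 2511) = 1/13598 ≈ 7.3540e-5)
(m - 20485)*(D(-184) + 23201) = (1/13598 - 20485)*(1/58 + 23201) = -278555029/13598*1345659/58 = -374840081769111/788684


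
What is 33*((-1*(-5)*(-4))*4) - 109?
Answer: -2749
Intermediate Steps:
33*((-1*(-5)*(-4))*4) - 109 = 33*((5*(-4))*4) - 109 = 33*(-20*4) - 109 = 33*(-80) - 109 = -2640 - 109 = -2749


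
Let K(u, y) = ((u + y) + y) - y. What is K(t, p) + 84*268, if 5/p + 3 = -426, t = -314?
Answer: 9522937/429 ≈ 22198.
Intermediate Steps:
p = -5/429 (p = 5/(-3 - 426) = 5/(-429) = 5*(-1/429) = -5/429 ≈ -0.011655)
K(u, y) = u + y (K(u, y) = (u + 2*y) - y = u + y)
K(t, p) + 84*268 = (-314 - 5/429) + 84*268 = -134711/429 + 22512 = 9522937/429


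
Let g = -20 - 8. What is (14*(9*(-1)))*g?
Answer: 3528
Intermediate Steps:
g = -28
(14*(9*(-1)))*g = (14*(9*(-1)))*(-28) = (14*(-9))*(-28) = -126*(-28) = 3528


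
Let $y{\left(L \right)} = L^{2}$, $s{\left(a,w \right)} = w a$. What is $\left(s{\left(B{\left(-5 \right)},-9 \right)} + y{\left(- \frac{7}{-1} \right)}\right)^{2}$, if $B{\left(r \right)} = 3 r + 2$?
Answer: $27556$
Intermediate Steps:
$B{\left(r \right)} = 2 + 3 r$
$s{\left(a,w \right)} = a w$
$\left(s{\left(B{\left(-5 \right)},-9 \right)} + y{\left(- \frac{7}{-1} \right)}\right)^{2} = \left(\left(2 + 3 \left(-5\right)\right) \left(-9\right) + \left(- \frac{7}{-1}\right)^{2}\right)^{2} = \left(\left(2 - 15\right) \left(-9\right) + \left(\left(-7\right) \left(-1\right)\right)^{2}\right)^{2} = \left(\left(-13\right) \left(-9\right) + 7^{2}\right)^{2} = \left(117 + 49\right)^{2} = 166^{2} = 27556$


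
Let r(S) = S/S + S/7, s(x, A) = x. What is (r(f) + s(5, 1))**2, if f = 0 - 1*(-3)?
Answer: 2025/49 ≈ 41.327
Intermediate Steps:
f = 3 (f = 0 + 3 = 3)
r(S) = 1 + S/7 (r(S) = 1 + S*(1/7) = 1 + S/7)
(r(f) + s(5, 1))**2 = ((1 + (1/7)*3) + 5)**2 = ((1 + 3/7) + 5)**2 = (10/7 + 5)**2 = (45/7)**2 = 2025/49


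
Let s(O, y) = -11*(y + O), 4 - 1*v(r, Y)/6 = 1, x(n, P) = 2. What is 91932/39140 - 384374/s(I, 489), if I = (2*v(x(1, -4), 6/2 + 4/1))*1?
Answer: 778765283/11301675 ≈ 68.907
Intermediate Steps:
v(r, Y) = 18 (v(r, Y) = 24 - 6*1 = 24 - 6 = 18)
I = 36 (I = (2*18)*1 = 36*1 = 36)
s(O, y) = -11*O - 11*y (s(O, y) = -11*(O + y) = -11*O - 11*y)
91932/39140 - 384374/s(I, 489) = 91932/39140 - 384374/(-11*36 - 11*489) = 91932*(1/39140) - 384374/(-396 - 5379) = 22983/9785 - 384374/(-5775) = 22983/9785 - 384374*(-1/5775) = 22983/9785 + 384374/5775 = 778765283/11301675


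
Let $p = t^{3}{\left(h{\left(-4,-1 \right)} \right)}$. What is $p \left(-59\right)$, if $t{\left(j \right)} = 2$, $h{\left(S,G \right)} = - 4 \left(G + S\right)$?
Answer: $-472$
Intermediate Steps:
$h{\left(S,G \right)} = - 4 G - 4 S$
$p = 8$ ($p = 2^{3} = 8$)
$p \left(-59\right) = 8 \left(-59\right) = -472$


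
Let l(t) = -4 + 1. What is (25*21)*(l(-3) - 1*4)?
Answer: -3675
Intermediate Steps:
l(t) = -3
(25*21)*(l(-3) - 1*4) = (25*21)*(-3 - 1*4) = 525*(-3 - 4) = 525*(-7) = -3675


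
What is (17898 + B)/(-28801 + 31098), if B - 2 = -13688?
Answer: 4212/2297 ≈ 1.8337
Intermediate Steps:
B = -13686 (B = 2 - 13688 = -13686)
(17898 + B)/(-28801 + 31098) = (17898 - 13686)/(-28801 + 31098) = 4212/2297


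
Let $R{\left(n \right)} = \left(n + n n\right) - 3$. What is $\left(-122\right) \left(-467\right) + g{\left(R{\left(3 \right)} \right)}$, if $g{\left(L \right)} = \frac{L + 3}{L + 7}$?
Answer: $\frac{227899}{4} \approx 56975.0$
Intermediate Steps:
$R{\left(n \right)} = -3 + n + n^{2}$ ($R{\left(n \right)} = \left(n + n^{2}\right) - 3 = -3 + n + n^{2}$)
$g{\left(L \right)} = \frac{3 + L}{7 + L}$
$\left(-122\right) \left(-467\right) + g{\left(R{\left(3 \right)} \right)} = \left(-122\right) \left(-467\right) + \frac{3 + \left(-3 + 3 + 3^{2}\right)}{7 + \left(-3 + 3 + 3^{2}\right)} = 56974 + \frac{3 + \left(-3 + 3 + 9\right)}{7 + \left(-3 + 3 + 9\right)} = 56974 + \frac{3 + 9}{7 + 9} = 56974 + \frac{1}{16} \cdot 12 = 56974 + \frac{3}{4} = \frac{227899}{4}$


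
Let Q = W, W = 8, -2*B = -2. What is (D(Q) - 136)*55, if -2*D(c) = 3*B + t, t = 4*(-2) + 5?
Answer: -7480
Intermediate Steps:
t = -3 (t = -8 + 5 = -3)
B = 1 (B = -1/2*(-2) = 1)
Q = 8
D(c) = 0 (D(c) = -(3*1 - 3)/2 = -(3 - 3)/2 = -1/2*0 = 0)
(D(Q) - 136)*55 = (0 - 136)*55 = -136*55 = -7480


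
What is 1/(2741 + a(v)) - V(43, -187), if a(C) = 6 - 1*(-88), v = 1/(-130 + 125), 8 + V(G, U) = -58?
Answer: 187111/2835 ≈ 66.000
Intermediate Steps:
V(G, U) = -66 (V(G, U) = -8 - 58 = -66)
v = -1/5 (v = 1/(-5) = -1/5 ≈ -0.20000)
a(C) = 94 (a(C) = 6 + 88 = 94)
1/(2741 + a(v)) - V(43, -187) = 1/(2741 + 94) - 1*(-66) = 1/2835 + 66 = 187111/2835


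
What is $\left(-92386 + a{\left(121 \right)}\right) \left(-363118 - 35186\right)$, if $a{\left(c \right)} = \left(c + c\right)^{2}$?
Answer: $13471437888$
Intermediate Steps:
$a{\left(c \right)} = 4 c^{2}$ ($a{\left(c \right)} = \left(2 c\right)^{2} = 4 c^{2}$)
$\left(-92386 + a{\left(121 \right)}\right) \left(-363118 - 35186\right) = \left(-92386 + 4 \cdot 121^{2}\right) \left(-363118 - 35186\right) = \left(-92386 + 4 \cdot 14641\right) \left(-398304\right) = \left(-92386 + 58564\right) \left(-398304\right) = \left(-33822\right) \left(-398304\right) = 13471437888$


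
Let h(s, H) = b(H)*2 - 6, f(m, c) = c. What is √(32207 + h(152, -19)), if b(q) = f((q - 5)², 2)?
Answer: √32205 ≈ 179.46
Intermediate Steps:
b(q) = 2
h(s, H) = -2 (h(s, H) = 2*2 - 6 = 4 - 6 = -2)
√(32207 + h(152, -19)) = √(32207 - 2) = √32205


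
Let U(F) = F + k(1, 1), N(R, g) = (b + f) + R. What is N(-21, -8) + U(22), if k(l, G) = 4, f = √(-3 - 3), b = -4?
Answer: 1 + I*√6 ≈ 1.0 + 2.4495*I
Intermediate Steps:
f = I*√6 (f = √(-6) = I*√6 ≈ 2.4495*I)
N(R, g) = -4 + R + I*√6 (N(R, g) = (-4 + I*√6) + R = -4 + R + I*√6)
U(F) = 4 + F (U(F) = F + 4 = 4 + F)
N(-21, -8) + U(22) = (-4 - 21 + I*√6) + (4 + 22) = (-25 + I*√6) + 26 = 1 + I*√6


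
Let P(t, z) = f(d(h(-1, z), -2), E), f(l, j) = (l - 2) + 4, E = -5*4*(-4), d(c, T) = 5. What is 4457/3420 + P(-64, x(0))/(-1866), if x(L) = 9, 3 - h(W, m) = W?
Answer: 1382137/1063620 ≈ 1.2995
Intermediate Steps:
h(W, m) = 3 - W
E = 80 (E = -20*(-4) = 80)
f(l, j) = 2 + l (f(l, j) = (-2 + l) + 4 = 2 + l)
P(t, z) = 7 (P(t, z) = 2 + 5 = 7)
4457/3420 + P(-64, x(0))/(-1866) = 4457/3420 + 7/(-1866) = 4457*(1/3420) + 7*(-1/1866) = 4457/3420 - 7/1866 = 1382137/1063620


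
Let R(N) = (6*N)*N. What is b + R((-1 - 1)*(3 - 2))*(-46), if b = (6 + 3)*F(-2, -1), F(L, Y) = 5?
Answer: -1059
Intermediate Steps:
b = 45 (b = (6 + 3)*5 = 9*5 = 45)
R(N) = 6*N²
b + R((-1 - 1)*(3 - 2))*(-46) = 45 + (6*((-1 - 1)*(3 - 2))²)*(-46) = 45 + (6*(-2*1)²)*(-46) = 45 + (6*(-2)²)*(-46) = 45 + (6*4)*(-46) = 45 + 24*(-46) = 45 - 1104 = -1059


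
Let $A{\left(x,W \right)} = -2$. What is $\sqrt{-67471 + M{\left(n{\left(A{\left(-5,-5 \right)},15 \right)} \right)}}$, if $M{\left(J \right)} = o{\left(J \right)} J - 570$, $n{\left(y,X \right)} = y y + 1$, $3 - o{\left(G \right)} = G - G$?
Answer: $i \sqrt{68026} \approx 260.82 i$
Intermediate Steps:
$o{\left(G \right)} = 3$ ($o{\left(G \right)} = 3 - \left(G - G\right) = 3 - 0 = 3 + 0 = 3$)
$n{\left(y,X \right)} = 1 + y^{2}$ ($n{\left(y,X \right)} = y^{2} + 1 = 1 + y^{2}$)
$M{\left(J \right)} = -570 + 3 J$ ($M{\left(J \right)} = 3 J - 570 = -570 + 3 J$)
$\sqrt{-67471 + M{\left(n{\left(A{\left(-5,-5 \right)},15 \right)} \right)}} = \sqrt{-67471 - \left(570 - 3 \left(1 + \left(-2\right)^{2}\right)\right)} = \sqrt{-67471 - \left(570 - 3 \left(1 + 4\right)\right)} = \sqrt{-67471 + \left(-570 + 3 \cdot 5\right)} = \sqrt{-67471 + \left(-570 + 15\right)} = \sqrt{-67471 - 555} = \sqrt{-68026} = i \sqrt{68026}$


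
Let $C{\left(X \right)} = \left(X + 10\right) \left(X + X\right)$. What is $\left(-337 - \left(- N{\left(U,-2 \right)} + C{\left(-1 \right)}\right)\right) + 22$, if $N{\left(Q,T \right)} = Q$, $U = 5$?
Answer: $-292$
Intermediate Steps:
$C{\left(X \right)} = 2 X \left(10 + X\right)$ ($C{\left(X \right)} = \left(10 + X\right) 2 X = 2 X \left(10 + X\right)$)
$\left(-337 - \left(- N{\left(U,-2 \right)} + C{\left(-1 \right)}\right)\right) + 22 = \left(-337 - \left(-5 + 2 \left(-1\right) \left(10 - 1\right)\right)\right) + 22 = \left(-337 - \left(-5 + 2 \left(-1\right) 9\right)\right) + 22 = \left(-337 + \left(5 - -18\right)\right) + 22 = \left(-337 + \left(5 + 18\right)\right) + 22 = \left(-337 + 23\right) + 22 = -314 + 22 = -292$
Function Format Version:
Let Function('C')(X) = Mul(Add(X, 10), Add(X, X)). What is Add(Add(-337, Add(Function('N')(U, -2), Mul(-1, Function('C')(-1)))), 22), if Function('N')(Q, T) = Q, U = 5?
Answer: -292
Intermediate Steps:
Function('C')(X) = Mul(2, X, Add(10, X)) (Function('C')(X) = Mul(Add(10, X), Mul(2, X)) = Mul(2, X, Add(10, X)))
Add(Add(-337, Add(Function('N')(U, -2), Mul(-1, Function('C')(-1)))), 22) = Add(Add(-337, Add(5, Mul(-1, Mul(2, -1, Add(10, -1))))), 22) = Add(Add(-337, Add(5, Mul(-1, Mul(2, -1, 9)))), 22) = Add(Add(-337, Add(5, Mul(-1, -18))), 22) = Add(Add(-337, Add(5, 18)), 22) = Add(Add(-337, 23), 22) = Add(-314, 22) = -292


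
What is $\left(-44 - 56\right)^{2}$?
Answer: $10000$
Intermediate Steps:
$\left(-44 - 56\right)^{2} = \left(-100\right)^{2} = 10000$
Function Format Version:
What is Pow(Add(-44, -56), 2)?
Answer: 10000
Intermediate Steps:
Pow(Add(-44, -56), 2) = Pow(-100, 2) = 10000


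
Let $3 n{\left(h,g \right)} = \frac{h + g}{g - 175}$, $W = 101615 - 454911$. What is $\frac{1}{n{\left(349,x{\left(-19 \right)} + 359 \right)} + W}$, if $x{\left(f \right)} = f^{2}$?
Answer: $- \frac{1635}{577637891} \approx -2.8305 \cdot 10^{-6}$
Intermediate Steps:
$W = -353296$ ($W = 101615 - 454911 = -353296$)
$n{\left(h,g \right)} = \frac{g + h}{3 \left(-175 + g\right)}$ ($n{\left(h,g \right)} = \frac{\left(h + g\right) \frac{1}{g - 175}}{3} = \frac{\left(g + h\right) \frac{1}{-175 + g}}{3} = \frac{\frac{1}{-175 + g} \left(g + h\right)}{3} = \frac{g + h}{3 \left(-175 + g\right)}$)
$\frac{1}{n{\left(349,x{\left(-19 \right)} + 359 \right)} + W} = \frac{1}{\frac{\left(\left(-19\right)^{2} + 359\right) + 349}{3 \left(-175 + \left(\left(-19\right)^{2} + 359\right)\right)} - 353296} = \frac{1}{\frac{\left(361 + 359\right) + 349}{3 \left(-175 + \left(361 + 359\right)\right)} - 353296} = \frac{1}{\frac{720 + 349}{3 \left(-175 + 720\right)} - 353296} = \frac{1}{\frac{1}{3} \cdot \frac{1}{545} \cdot 1069 - 353296} = \frac{1}{\frac{1069}{1635} - 353296} = \frac{1}{- \frac{577637891}{1635}} = - \frac{1635}{577637891}$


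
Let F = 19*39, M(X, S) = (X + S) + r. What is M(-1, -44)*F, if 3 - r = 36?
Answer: -57798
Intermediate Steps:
r = -33 (r = 3 - 1*36 = 3 - 36 = -33)
M(X, S) = -33 + S + X (M(X, S) = (X + S) - 33 = (S + X) - 33 = -33 + S + X)
F = 741
M(-1, -44)*F = (-33 - 44 - 1)*741 = -78*741 = -57798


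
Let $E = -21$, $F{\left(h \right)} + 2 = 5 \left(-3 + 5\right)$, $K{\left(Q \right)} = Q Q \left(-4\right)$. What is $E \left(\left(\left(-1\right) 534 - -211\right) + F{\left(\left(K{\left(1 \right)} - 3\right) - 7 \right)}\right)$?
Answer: $6615$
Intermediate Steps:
$K{\left(Q \right)} = - 4 Q^{2}$ ($K{\left(Q \right)} = Q^{2} \left(-4\right) = - 4 Q^{2}$)
$F{\left(h \right)} = 8$ ($F{\left(h \right)} = -2 + 5 \left(-3 + 5\right) = -2 + 5 \cdot 2 = -2 + 10 = 8$)
$E \left(\left(\left(-1\right) 534 - -211\right) + F{\left(\left(K{\left(1 \right)} - 3\right) - 7 \right)}\right) = - 21 \left(\left(\left(-1\right) 534 - -211\right) + 8\right) = - 21 \left(\left(-534 + \left(-50 + 261\right)\right) + 8\right) = - 21 \left(\left(-534 + 211\right) + 8\right) = - 21 \left(-323 + 8\right) = \left(-21\right) \left(-315\right) = 6615$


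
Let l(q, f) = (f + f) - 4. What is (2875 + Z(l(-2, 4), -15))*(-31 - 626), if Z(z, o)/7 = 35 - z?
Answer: -2031444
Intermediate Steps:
l(q, f) = -4 + 2*f (l(q, f) = 2*f - 4 = -4 + 2*f)
Z(z, o) = 245 - 7*z (Z(z, o) = 7*(35 - z) = 245 - 7*z)
(2875 + Z(l(-2, 4), -15))*(-31 - 626) = (2875 + (245 - 7*(-4 + 2*4)))*(-31 - 626) = (2875 + (245 - 7*(-4 + 8)))*(-657) = (2875 + (245 - 7*4))*(-657) = (2875 + (245 - 28))*(-657) = (2875 + 217)*(-657) = 3092*(-657) = -2031444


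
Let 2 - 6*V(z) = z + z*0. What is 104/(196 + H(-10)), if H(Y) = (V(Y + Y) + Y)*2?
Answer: 156/275 ≈ 0.56727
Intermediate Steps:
V(z) = ⅓ - z/6 (V(z) = ⅓ - (z + z*0)/6 = ⅓ - (z + 0)/6 = ⅓ - z/6)
H(Y) = ⅔ + 4*Y/3 (H(Y) = ((⅓ - (Y + Y)/6) + Y)*2 = ((⅓ - Y/3) + Y)*2 = (⅓ + 2*Y/3)*2 = ⅔ + 4*Y/3)
104/(196 + H(-10)) = 104/(196 + (⅔ + (4/3)*(-10))) = 104/(196 + (⅔ - 40/3)) = 104/(196 - 38/3) = 104/(550/3) = 104*(3/550) = 156/275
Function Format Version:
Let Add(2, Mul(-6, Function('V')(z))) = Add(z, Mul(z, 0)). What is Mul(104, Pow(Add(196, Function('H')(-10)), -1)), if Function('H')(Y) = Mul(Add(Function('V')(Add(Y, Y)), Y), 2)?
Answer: Rational(156, 275) ≈ 0.56727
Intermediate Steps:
Function('V')(z) = Add(Rational(1, 3), Mul(Rational(-1, 6), z)) (Function('V')(z) = Add(Rational(1, 3), Mul(Rational(-1, 6), Add(z, Mul(z, 0)))) = Add(Rational(1, 3), Mul(Rational(-1, 6), Add(z, 0))) = Add(Rational(1, 3), Mul(Rational(-1, 6), z)))
Function('H')(Y) = Add(Rational(2, 3), Mul(Rational(4, 3), Y)) (Function('H')(Y) = Mul(Add(Add(Rational(1, 3), Mul(Rational(-1, 6), Add(Y, Y))), Y), 2) = Mul(Add(Add(Rational(1, 3), Mul(Rational(-1, 6), Mul(2, Y))), Y), 2) = Mul(Add(Add(Rational(1, 3), Mul(Rational(-1, 3), Y)), Y), 2) = Mul(Add(Rational(1, 3), Mul(Rational(2, 3), Y)), 2) = Add(Rational(2, 3), Mul(Rational(4, 3), Y)))
Mul(104, Pow(Add(196, Function('H')(-10)), -1)) = Mul(104, Pow(Add(196, Add(Rational(2, 3), Mul(Rational(4, 3), -10))), -1)) = Mul(104, Pow(Add(196, Add(Rational(2, 3), Rational(-40, 3))), -1)) = Mul(104, Pow(Add(196, Rational(-38, 3)), -1)) = Mul(104, Pow(Rational(550, 3), -1)) = Mul(104, Rational(3, 550)) = Rational(156, 275)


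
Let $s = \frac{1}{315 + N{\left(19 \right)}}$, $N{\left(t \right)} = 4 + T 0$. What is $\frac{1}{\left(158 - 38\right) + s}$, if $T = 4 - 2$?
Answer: $\frac{319}{38281} \approx 0.0083331$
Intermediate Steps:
$T = 2$
$N{\left(t \right)} = 4$ ($N{\left(t \right)} = 4 + 2 \cdot 0 = 4 + 0 = 4$)
$s = \frac{1}{319}$ ($s = \frac{1}{315 + 4} = \frac{1}{319} \approx 0.0031348$)
$\frac{1}{\left(158 - 38\right) + s} = \frac{1}{\left(158 - 38\right) + \frac{1}{319}} = \frac{1}{120 + \frac{1}{319}} = \frac{1}{\frac{38281}{319}} = \frac{319}{38281}$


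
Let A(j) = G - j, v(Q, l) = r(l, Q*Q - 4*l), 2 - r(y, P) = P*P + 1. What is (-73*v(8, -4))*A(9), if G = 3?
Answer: -2802762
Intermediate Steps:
r(y, P) = 1 - P**2 (r(y, P) = 2 - (P*P + 1) = 2 - (P**2 + 1) = 2 - (1 + P**2) = 2 + (-1 - P**2) = 1 - P**2)
v(Q, l) = 1 - (Q**2 - 4*l)**2 (v(Q, l) = 1 - (Q*Q - 4*l)**2 = 1 - (Q**2 - 4*l)**2)
A(j) = 3 - j
(-73*v(8, -4))*A(9) = (-73*(1 - (8**2 - 4*(-4))**2))*(3 - 1*9) = (-73*(1 - (64 + 16)**2))*(3 - 9) = -73*(1 - 1*80**2)*(-6) = -73*(1 - 1*6400)*(-6) = -73*(1 - 6400)*(-6) = -73*(-6399)*(-6) = 467127*(-6) = -2802762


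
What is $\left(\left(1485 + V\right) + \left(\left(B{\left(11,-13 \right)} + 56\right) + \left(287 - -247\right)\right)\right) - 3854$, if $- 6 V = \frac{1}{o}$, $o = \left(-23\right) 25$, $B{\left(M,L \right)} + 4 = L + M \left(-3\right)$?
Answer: $- \frac{6310049}{3450} \approx -1829.0$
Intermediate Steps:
$B{\left(M,L \right)} = -4 + L - 3 M$ ($B{\left(M,L \right)} = -4 + \left(L + M \left(-3\right)\right) = -4 + \left(L - 3 M\right) = -4 + L - 3 M$)
$o = -575$
$V = \frac{1}{3450}$ ($V = - \frac{1}{6 \left(-575\right)} = \left(- \frac{1}{6}\right) \left(- \frac{1}{575}\right) = \frac{1}{3450} \approx 0.00028986$)
$\left(\left(1485 + V\right) + \left(\left(B{\left(11,-13 \right)} + 56\right) + \left(287 - -247\right)\right)\right) - 3854 = \left(\left(1485 + \frac{1}{3450}\right) + \left(\left(\left(-4 - 13 - 33\right) + 56\right) + \left(287 - -247\right)\right)\right) - 3854 = \left(\frac{5123251}{3450} + \left(\left(\left(-4 - 13 - 33\right) + 56\right) + \left(287 + 247\right)\right)\right) - 3854 = \left(\frac{5123251}{3450} + \left(\left(-50 + 56\right) + 534\right)\right) - 3854 = \left(\frac{5123251}{3450} + \left(6 + 534\right)\right) - 3854 = \left(\frac{5123251}{3450} + 540\right) - 3854 = \frac{6986251}{3450} - 3854 = - \frac{6310049}{3450}$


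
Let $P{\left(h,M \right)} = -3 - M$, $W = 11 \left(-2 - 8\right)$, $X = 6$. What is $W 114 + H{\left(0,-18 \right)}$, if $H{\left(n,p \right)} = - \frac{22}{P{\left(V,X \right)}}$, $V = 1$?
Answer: $- \frac{112838}{9} \approx -12538.0$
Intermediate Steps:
$W = -110$ ($W = 11 \left(-10\right) = -110$)
$H{\left(n,p \right)} = \frac{22}{9}$ ($H{\left(n,p \right)} = - \frac{22}{-3 - 6} = - \frac{22}{-9} = \left(-22\right) \left(- \frac{1}{9}\right) = \frac{22}{9}$)
$W 114 + H{\left(0,-18 \right)} = \left(-110\right) 114 + \frac{22}{9} = -12540 + \frac{22}{9} = - \frac{112838}{9}$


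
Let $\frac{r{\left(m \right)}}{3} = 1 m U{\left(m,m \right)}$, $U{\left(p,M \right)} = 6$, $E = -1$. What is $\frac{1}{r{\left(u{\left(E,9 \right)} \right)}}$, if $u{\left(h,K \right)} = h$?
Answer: $- \frac{1}{18} \approx -0.055556$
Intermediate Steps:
$r{\left(m \right)} = 18 m$ ($r{\left(m \right)} = 3 \cdot 1 m 6 = 3 m 6 = 3 \cdot 6 m = 18 m$)
$\frac{1}{r{\left(u{\left(E,9 \right)} \right)}} = \frac{1}{18 \left(-1\right)} = \frac{1}{-18} = - \frac{1}{18}$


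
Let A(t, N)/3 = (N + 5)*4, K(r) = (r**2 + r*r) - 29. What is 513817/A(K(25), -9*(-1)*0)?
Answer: 513817/60 ≈ 8563.6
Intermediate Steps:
K(r) = -29 + 2*r**2 (K(r) = (r**2 + r**2) - 29 = 2*r**2 - 29 = -29 + 2*r**2)
A(t, N) = 60 + 12*N (A(t, N) = 3*((N + 5)*4) = 3*((5 + N)*4) = 3*(20 + 4*N) = 60 + 12*N)
513817/A(K(25), -9*(-1)*0) = 513817/(60 + 12*(-9*(-1)*0)) = 513817/(60 + 12*(9*0)) = 513817/(60 + 12*0) = 513817/(60 + 0) = 513817/60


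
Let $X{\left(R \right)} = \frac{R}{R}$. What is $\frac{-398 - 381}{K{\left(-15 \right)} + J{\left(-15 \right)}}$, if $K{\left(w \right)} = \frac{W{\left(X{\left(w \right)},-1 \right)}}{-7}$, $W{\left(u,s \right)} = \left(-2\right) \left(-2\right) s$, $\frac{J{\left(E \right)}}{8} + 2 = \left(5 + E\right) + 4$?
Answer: $\frac{5453}{444} \approx 12.282$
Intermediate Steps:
$J{\left(E \right)} = 56 + 8 E$ ($J{\left(E \right)} = -16 + 8 \left(\left(5 + E\right) + 4\right) = -16 + 8 \left(9 + E\right) = -16 + \left(72 + 8 E\right) = 56 + 8 E$)
$X{\left(R \right)} = 1$
$W{\left(u,s \right)} = 4 s$
$K{\left(w \right)} = \frac{4}{7}$ ($K{\left(w \right)} = \frac{4 \left(-1\right)}{-7} = \left(-4\right) \left(- \frac{1}{7}\right) = \frac{4}{7}$)
$\frac{-398 - 381}{K{\left(-15 \right)} + J{\left(-15 \right)}} = \frac{-398 - 381}{\frac{4}{7} + \left(56 + 8 \left(-15\right)\right)} = - \frac{779}{\frac{4}{7} + \left(56 - 120\right)} = - \frac{779}{\frac{4}{7} - 64} = - \frac{779}{- \frac{444}{7}} = \left(-779\right) \left(- \frac{7}{444}\right) = \frac{5453}{444}$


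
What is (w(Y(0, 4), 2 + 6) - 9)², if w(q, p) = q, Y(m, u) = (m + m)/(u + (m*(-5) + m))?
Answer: 81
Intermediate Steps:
Y(m, u) = 2*m/(u - 4*m) (Y(m, u) = (2*m)/(u + (-5*m + m)) = (2*m)/(u - 4*m) = 2*m/(u - 4*m))
(w(Y(0, 4), 2 + 6) - 9)² = (2*0/(4 - 4*0) - 9)² = (2*0/(4 + 0) - 9)² = (2*0/4 - 9)² = (2*0*(¼) - 9)² = (0 - 9)² = (-9)² = 81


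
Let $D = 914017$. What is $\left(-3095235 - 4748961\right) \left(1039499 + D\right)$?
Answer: $-15323762393136$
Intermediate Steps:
$\left(-3095235 - 4748961\right) \left(1039499 + D\right) = \left(-3095235 - 4748961\right) \left(1039499 + 914017\right) = \left(-7844196\right) 1953516 = -15323762393136$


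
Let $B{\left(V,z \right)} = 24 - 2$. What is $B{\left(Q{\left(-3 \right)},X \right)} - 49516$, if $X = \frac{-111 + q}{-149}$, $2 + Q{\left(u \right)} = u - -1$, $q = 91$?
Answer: $-49494$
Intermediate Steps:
$Q{\left(u \right)} = -1 + u$ ($Q{\left(u \right)} = -2 + \left(u - -1\right) = -2 + \left(u + 1\right) = -2 + \left(1 + u\right) = -1 + u$)
$X = \frac{20}{149}$ ($X = \frac{-111 + 91}{-149} = \left(-20\right) \left(- \frac{1}{149}\right) = \frac{20}{149} \approx 0.13423$)
$B{\left(V,z \right)} = 22$
$B{\left(Q{\left(-3 \right)},X \right)} - 49516 = 22 - 49516 = -49494$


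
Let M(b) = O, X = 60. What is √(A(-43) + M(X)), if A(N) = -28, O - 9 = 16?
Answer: I*√3 ≈ 1.732*I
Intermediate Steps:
O = 25 (O = 9 + 16 = 25)
M(b) = 25
√(A(-43) + M(X)) = √(-28 + 25) = √(-3) = I*√3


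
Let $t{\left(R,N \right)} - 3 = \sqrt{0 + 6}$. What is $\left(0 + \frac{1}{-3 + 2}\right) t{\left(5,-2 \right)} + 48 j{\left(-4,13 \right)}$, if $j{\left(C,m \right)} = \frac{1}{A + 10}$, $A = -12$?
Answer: $-27 - \sqrt{6} \approx -29.449$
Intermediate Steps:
$j{\left(C,m \right)} = - \frac{1}{2}$ ($j{\left(C,m \right)} = \frac{1}{-12 + 10} = \frac{1}{-2} = - \frac{1}{2}$)
$t{\left(R,N \right)} = 3 + \sqrt{6}$ ($t{\left(R,N \right)} = 3 + \sqrt{0 + 6} = 3 + \sqrt{6}$)
$\left(0 + \frac{1}{-3 + 2}\right) t{\left(5,-2 \right)} + 48 j{\left(-4,13 \right)} = \left(0 + \frac{1}{-3 + 2}\right) \left(3 + \sqrt{6}\right) + 48 \left(- \frac{1}{2}\right) = \left(0 + \frac{1}{-1}\right) \left(3 + \sqrt{6}\right) - 24 = \left(0 - 1\right) \left(3 + \sqrt{6}\right) - 24 = - (3 + \sqrt{6}) - 24 = \left(-3 - \sqrt{6}\right) - 24 = -27 - \sqrt{6}$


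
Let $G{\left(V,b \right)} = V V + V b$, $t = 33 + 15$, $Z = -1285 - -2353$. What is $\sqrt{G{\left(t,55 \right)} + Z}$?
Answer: $6 \sqrt{167} \approx 77.537$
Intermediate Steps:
$Z = 1068$ ($Z = -1285 + 2353 = 1068$)
$t = 48$
$G{\left(V,b \right)} = V^{2} + V b$
$\sqrt{G{\left(t,55 \right)} + Z} = \sqrt{48 \left(48 + 55\right) + 1068} = \sqrt{48 \cdot 103 + 1068} = \sqrt{4944 + 1068} = \sqrt{6012} = 6 \sqrt{167}$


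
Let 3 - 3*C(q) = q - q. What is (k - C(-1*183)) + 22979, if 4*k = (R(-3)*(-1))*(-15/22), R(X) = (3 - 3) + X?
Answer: 2022019/88 ≈ 22978.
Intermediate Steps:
C(q) = 1 (C(q) = 1 - (q - q)/3 = 1 - 1/3*0 = 1 + 0 = 1)
R(X) = X (R(X) = 0 + X = X)
k = -45/88 (k = ((-3*(-1))*(-15/22))/4 = (3*(-15*1/22))/4 = (3*(-15/22))/4 = (1/4)*(-45/22) = -45/88 ≈ -0.51136)
(k - C(-1*183)) + 22979 = (-45/88 - 1*1) + 22979 = (-45/88 - 1) + 22979 = -133/88 + 22979 = 2022019/88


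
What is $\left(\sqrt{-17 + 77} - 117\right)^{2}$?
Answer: $13749 - 468 \sqrt{15} \approx 11936.0$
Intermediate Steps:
$\left(\sqrt{-17 + 77} - 117\right)^{2} = \left(\sqrt{60} - 117\right)^{2} = \left(2 \sqrt{15} - 117\right)^{2} = \left(-117 + 2 \sqrt{15}\right)^{2}$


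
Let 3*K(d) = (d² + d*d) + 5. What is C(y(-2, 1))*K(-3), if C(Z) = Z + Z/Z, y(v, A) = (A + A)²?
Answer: 115/3 ≈ 38.333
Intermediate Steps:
K(d) = 5/3 + 2*d²/3 (K(d) = ((d² + d*d) + 5)/3 = ((d² + d²) + 5)/3 = (2*d² + 5)/3 = (5 + 2*d²)/3 = 5/3 + 2*d²/3)
y(v, A) = 4*A² (y(v, A) = (2*A)² = 4*A²)
C(Z) = 1 + Z (C(Z) = Z + 1 = 1 + Z)
C(y(-2, 1))*K(-3) = (1 + 4*1²)*(5/3 + (⅔)*(-3)²) = (1 + 4*1)*(5/3 + (⅔)*9) = (1 + 4)*(5/3 + 6) = 5*(23/3) = 115/3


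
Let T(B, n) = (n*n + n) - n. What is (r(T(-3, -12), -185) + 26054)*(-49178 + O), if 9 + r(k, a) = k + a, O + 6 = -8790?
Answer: -1507555896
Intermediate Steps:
O = -8796 (O = -6 - 8790 = -8796)
T(B, n) = n**2 (T(B, n) = (n**2 + n) - n = (n + n**2) - n = n**2)
r(k, a) = -9 + a + k (r(k, a) = -9 + (k + a) = -9 + (a + k) = -9 + a + k)
(r(T(-3, -12), -185) + 26054)*(-49178 + O) = ((-9 - 185 + (-12)**2) + 26054)*(-49178 - 8796) = ((-9 - 185 + 144) + 26054)*(-57974) = (-50 + 26054)*(-57974) = 26004*(-57974) = -1507555896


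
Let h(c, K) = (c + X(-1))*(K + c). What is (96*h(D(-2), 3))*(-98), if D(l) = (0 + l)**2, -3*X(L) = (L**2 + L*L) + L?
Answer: -241472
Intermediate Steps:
X(L) = -2*L**2/3 - L/3 (X(L) = -((L**2 + L*L) + L)/3 = -((L**2 + L**2) + L)/3 = -(2*L**2 + L)/3 = -(L + 2*L**2)/3 = -2*L**2/3 - L/3)
D(l) = l**2
h(c, K) = (-1/3 + c)*(K + c) (h(c, K) = (c - 1/3*(-1)*(1 + 2*(-1)))*(K + c) = (c - 1/3*(-1)*(1 - 2))*(K + c) = (c - 1/3*(-1)*(-1))*(K + c) = (c - 1/3)*(K + c) = (-1/3 + c)*(K + c))
(96*h(D(-2), 3))*(-98) = (96*(((-2)**2)**2 - 1/3*3 - 1/3*(-2)**2 + 3*(-2)**2))*(-98) = (96*(4**2 - 1 - 1/3*4 + 3*4))*(-98) = (96*(16 - 1 - 4/3 + 12))*(-98) = (96*(77/3))*(-98) = 2464*(-98) = -241472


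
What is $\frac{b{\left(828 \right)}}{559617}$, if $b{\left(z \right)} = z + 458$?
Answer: $\frac{1286}{559617} \approx 0.002298$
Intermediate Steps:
$b{\left(z \right)} = 458 + z$
$\frac{b{\left(828 \right)}}{559617} = \frac{458 + 828}{559617} = 1286 \cdot \frac{1}{559617} = \frac{1286}{559617}$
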